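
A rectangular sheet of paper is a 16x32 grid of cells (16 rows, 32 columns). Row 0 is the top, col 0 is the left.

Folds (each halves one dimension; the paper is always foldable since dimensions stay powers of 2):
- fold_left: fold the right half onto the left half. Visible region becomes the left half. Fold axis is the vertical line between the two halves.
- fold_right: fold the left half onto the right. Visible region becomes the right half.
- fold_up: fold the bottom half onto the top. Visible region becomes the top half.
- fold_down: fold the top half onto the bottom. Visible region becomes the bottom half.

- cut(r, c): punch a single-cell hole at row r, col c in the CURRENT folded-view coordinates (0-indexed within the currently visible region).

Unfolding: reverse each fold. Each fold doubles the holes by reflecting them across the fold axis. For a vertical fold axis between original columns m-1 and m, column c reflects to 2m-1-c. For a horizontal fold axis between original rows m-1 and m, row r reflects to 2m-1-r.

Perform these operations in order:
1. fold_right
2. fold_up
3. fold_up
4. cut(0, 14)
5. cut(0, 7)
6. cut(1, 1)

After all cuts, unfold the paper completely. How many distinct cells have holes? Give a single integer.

Answer: 24

Derivation:
Op 1 fold_right: fold axis v@16; visible region now rows[0,16) x cols[16,32) = 16x16
Op 2 fold_up: fold axis h@8; visible region now rows[0,8) x cols[16,32) = 8x16
Op 3 fold_up: fold axis h@4; visible region now rows[0,4) x cols[16,32) = 4x16
Op 4 cut(0, 14): punch at orig (0,30); cuts so far [(0, 30)]; region rows[0,4) x cols[16,32) = 4x16
Op 5 cut(0, 7): punch at orig (0,23); cuts so far [(0, 23), (0, 30)]; region rows[0,4) x cols[16,32) = 4x16
Op 6 cut(1, 1): punch at orig (1,17); cuts so far [(0, 23), (0, 30), (1, 17)]; region rows[0,4) x cols[16,32) = 4x16
Unfold 1 (reflect across h@4): 6 holes -> [(0, 23), (0, 30), (1, 17), (6, 17), (7, 23), (7, 30)]
Unfold 2 (reflect across h@8): 12 holes -> [(0, 23), (0, 30), (1, 17), (6, 17), (7, 23), (7, 30), (8, 23), (8, 30), (9, 17), (14, 17), (15, 23), (15, 30)]
Unfold 3 (reflect across v@16): 24 holes -> [(0, 1), (0, 8), (0, 23), (0, 30), (1, 14), (1, 17), (6, 14), (6, 17), (7, 1), (7, 8), (7, 23), (7, 30), (8, 1), (8, 8), (8, 23), (8, 30), (9, 14), (9, 17), (14, 14), (14, 17), (15, 1), (15, 8), (15, 23), (15, 30)]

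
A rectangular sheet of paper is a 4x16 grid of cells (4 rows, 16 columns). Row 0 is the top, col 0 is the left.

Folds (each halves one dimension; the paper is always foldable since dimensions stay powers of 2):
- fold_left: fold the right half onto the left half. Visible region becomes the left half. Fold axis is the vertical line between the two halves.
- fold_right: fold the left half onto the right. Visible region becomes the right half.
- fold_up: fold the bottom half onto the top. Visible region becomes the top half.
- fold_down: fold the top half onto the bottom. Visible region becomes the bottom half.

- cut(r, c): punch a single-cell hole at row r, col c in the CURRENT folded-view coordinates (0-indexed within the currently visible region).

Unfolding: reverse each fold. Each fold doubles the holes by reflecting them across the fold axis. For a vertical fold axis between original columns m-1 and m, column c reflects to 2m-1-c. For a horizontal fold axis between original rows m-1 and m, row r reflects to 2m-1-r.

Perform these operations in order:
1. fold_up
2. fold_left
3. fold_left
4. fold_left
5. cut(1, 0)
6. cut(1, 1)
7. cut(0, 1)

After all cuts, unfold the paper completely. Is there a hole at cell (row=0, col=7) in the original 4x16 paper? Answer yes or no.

Op 1 fold_up: fold axis h@2; visible region now rows[0,2) x cols[0,16) = 2x16
Op 2 fold_left: fold axis v@8; visible region now rows[0,2) x cols[0,8) = 2x8
Op 3 fold_left: fold axis v@4; visible region now rows[0,2) x cols[0,4) = 2x4
Op 4 fold_left: fold axis v@2; visible region now rows[0,2) x cols[0,2) = 2x2
Op 5 cut(1, 0): punch at orig (1,0); cuts so far [(1, 0)]; region rows[0,2) x cols[0,2) = 2x2
Op 6 cut(1, 1): punch at orig (1,1); cuts so far [(1, 0), (1, 1)]; region rows[0,2) x cols[0,2) = 2x2
Op 7 cut(0, 1): punch at orig (0,1); cuts so far [(0, 1), (1, 0), (1, 1)]; region rows[0,2) x cols[0,2) = 2x2
Unfold 1 (reflect across v@2): 6 holes -> [(0, 1), (0, 2), (1, 0), (1, 1), (1, 2), (1, 3)]
Unfold 2 (reflect across v@4): 12 holes -> [(0, 1), (0, 2), (0, 5), (0, 6), (1, 0), (1, 1), (1, 2), (1, 3), (1, 4), (1, 5), (1, 6), (1, 7)]
Unfold 3 (reflect across v@8): 24 holes -> [(0, 1), (0, 2), (0, 5), (0, 6), (0, 9), (0, 10), (0, 13), (0, 14), (1, 0), (1, 1), (1, 2), (1, 3), (1, 4), (1, 5), (1, 6), (1, 7), (1, 8), (1, 9), (1, 10), (1, 11), (1, 12), (1, 13), (1, 14), (1, 15)]
Unfold 4 (reflect across h@2): 48 holes -> [(0, 1), (0, 2), (0, 5), (0, 6), (0, 9), (0, 10), (0, 13), (0, 14), (1, 0), (1, 1), (1, 2), (1, 3), (1, 4), (1, 5), (1, 6), (1, 7), (1, 8), (1, 9), (1, 10), (1, 11), (1, 12), (1, 13), (1, 14), (1, 15), (2, 0), (2, 1), (2, 2), (2, 3), (2, 4), (2, 5), (2, 6), (2, 7), (2, 8), (2, 9), (2, 10), (2, 11), (2, 12), (2, 13), (2, 14), (2, 15), (3, 1), (3, 2), (3, 5), (3, 6), (3, 9), (3, 10), (3, 13), (3, 14)]
Holes: [(0, 1), (0, 2), (0, 5), (0, 6), (0, 9), (0, 10), (0, 13), (0, 14), (1, 0), (1, 1), (1, 2), (1, 3), (1, 4), (1, 5), (1, 6), (1, 7), (1, 8), (1, 9), (1, 10), (1, 11), (1, 12), (1, 13), (1, 14), (1, 15), (2, 0), (2, 1), (2, 2), (2, 3), (2, 4), (2, 5), (2, 6), (2, 7), (2, 8), (2, 9), (2, 10), (2, 11), (2, 12), (2, 13), (2, 14), (2, 15), (3, 1), (3, 2), (3, 5), (3, 6), (3, 9), (3, 10), (3, 13), (3, 14)]

Answer: no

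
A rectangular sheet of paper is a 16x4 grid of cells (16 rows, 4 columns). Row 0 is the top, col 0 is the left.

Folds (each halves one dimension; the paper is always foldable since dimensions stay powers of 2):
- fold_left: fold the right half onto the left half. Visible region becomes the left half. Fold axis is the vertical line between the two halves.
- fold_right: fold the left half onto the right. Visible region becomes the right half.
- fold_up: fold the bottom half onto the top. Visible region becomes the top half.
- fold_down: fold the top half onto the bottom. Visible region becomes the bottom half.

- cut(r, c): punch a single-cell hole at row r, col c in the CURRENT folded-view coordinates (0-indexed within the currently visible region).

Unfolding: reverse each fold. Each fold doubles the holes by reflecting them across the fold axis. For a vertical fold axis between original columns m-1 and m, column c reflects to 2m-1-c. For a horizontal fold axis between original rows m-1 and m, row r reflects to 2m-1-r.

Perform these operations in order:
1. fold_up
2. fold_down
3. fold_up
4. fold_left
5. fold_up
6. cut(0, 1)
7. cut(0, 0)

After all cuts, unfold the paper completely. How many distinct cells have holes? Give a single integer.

Op 1 fold_up: fold axis h@8; visible region now rows[0,8) x cols[0,4) = 8x4
Op 2 fold_down: fold axis h@4; visible region now rows[4,8) x cols[0,4) = 4x4
Op 3 fold_up: fold axis h@6; visible region now rows[4,6) x cols[0,4) = 2x4
Op 4 fold_left: fold axis v@2; visible region now rows[4,6) x cols[0,2) = 2x2
Op 5 fold_up: fold axis h@5; visible region now rows[4,5) x cols[0,2) = 1x2
Op 6 cut(0, 1): punch at orig (4,1); cuts so far [(4, 1)]; region rows[4,5) x cols[0,2) = 1x2
Op 7 cut(0, 0): punch at orig (4,0); cuts so far [(4, 0), (4, 1)]; region rows[4,5) x cols[0,2) = 1x2
Unfold 1 (reflect across h@5): 4 holes -> [(4, 0), (4, 1), (5, 0), (5, 1)]
Unfold 2 (reflect across v@2): 8 holes -> [(4, 0), (4, 1), (4, 2), (4, 3), (5, 0), (5, 1), (5, 2), (5, 3)]
Unfold 3 (reflect across h@6): 16 holes -> [(4, 0), (4, 1), (4, 2), (4, 3), (5, 0), (5, 1), (5, 2), (5, 3), (6, 0), (6, 1), (6, 2), (6, 3), (7, 0), (7, 1), (7, 2), (7, 3)]
Unfold 4 (reflect across h@4): 32 holes -> [(0, 0), (0, 1), (0, 2), (0, 3), (1, 0), (1, 1), (1, 2), (1, 3), (2, 0), (2, 1), (2, 2), (2, 3), (3, 0), (3, 1), (3, 2), (3, 3), (4, 0), (4, 1), (4, 2), (4, 3), (5, 0), (5, 1), (5, 2), (5, 3), (6, 0), (6, 1), (6, 2), (6, 3), (7, 0), (7, 1), (7, 2), (7, 3)]
Unfold 5 (reflect across h@8): 64 holes -> [(0, 0), (0, 1), (0, 2), (0, 3), (1, 0), (1, 1), (1, 2), (1, 3), (2, 0), (2, 1), (2, 2), (2, 3), (3, 0), (3, 1), (3, 2), (3, 3), (4, 0), (4, 1), (4, 2), (4, 3), (5, 0), (5, 1), (5, 2), (5, 3), (6, 0), (6, 1), (6, 2), (6, 3), (7, 0), (7, 1), (7, 2), (7, 3), (8, 0), (8, 1), (8, 2), (8, 3), (9, 0), (9, 1), (9, 2), (9, 3), (10, 0), (10, 1), (10, 2), (10, 3), (11, 0), (11, 1), (11, 2), (11, 3), (12, 0), (12, 1), (12, 2), (12, 3), (13, 0), (13, 1), (13, 2), (13, 3), (14, 0), (14, 1), (14, 2), (14, 3), (15, 0), (15, 1), (15, 2), (15, 3)]

Answer: 64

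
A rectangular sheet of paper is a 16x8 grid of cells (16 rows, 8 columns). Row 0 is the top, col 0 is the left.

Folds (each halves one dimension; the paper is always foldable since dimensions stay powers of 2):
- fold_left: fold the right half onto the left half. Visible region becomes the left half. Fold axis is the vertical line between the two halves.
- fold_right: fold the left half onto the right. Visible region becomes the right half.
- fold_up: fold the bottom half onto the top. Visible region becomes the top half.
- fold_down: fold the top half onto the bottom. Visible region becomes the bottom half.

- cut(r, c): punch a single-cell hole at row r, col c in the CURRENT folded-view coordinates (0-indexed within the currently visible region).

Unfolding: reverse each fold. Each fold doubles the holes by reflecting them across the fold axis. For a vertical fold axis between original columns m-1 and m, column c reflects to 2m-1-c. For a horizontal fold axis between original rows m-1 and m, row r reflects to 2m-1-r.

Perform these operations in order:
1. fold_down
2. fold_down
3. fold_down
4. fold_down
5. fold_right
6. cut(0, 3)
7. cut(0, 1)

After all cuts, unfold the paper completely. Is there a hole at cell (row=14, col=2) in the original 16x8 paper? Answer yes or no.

Answer: yes

Derivation:
Op 1 fold_down: fold axis h@8; visible region now rows[8,16) x cols[0,8) = 8x8
Op 2 fold_down: fold axis h@12; visible region now rows[12,16) x cols[0,8) = 4x8
Op 3 fold_down: fold axis h@14; visible region now rows[14,16) x cols[0,8) = 2x8
Op 4 fold_down: fold axis h@15; visible region now rows[15,16) x cols[0,8) = 1x8
Op 5 fold_right: fold axis v@4; visible region now rows[15,16) x cols[4,8) = 1x4
Op 6 cut(0, 3): punch at orig (15,7); cuts so far [(15, 7)]; region rows[15,16) x cols[4,8) = 1x4
Op 7 cut(0, 1): punch at orig (15,5); cuts so far [(15, 5), (15, 7)]; region rows[15,16) x cols[4,8) = 1x4
Unfold 1 (reflect across v@4): 4 holes -> [(15, 0), (15, 2), (15, 5), (15, 7)]
Unfold 2 (reflect across h@15): 8 holes -> [(14, 0), (14, 2), (14, 5), (14, 7), (15, 0), (15, 2), (15, 5), (15, 7)]
Unfold 3 (reflect across h@14): 16 holes -> [(12, 0), (12, 2), (12, 5), (12, 7), (13, 0), (13, 2), (13, 5), (13, 7), (14, 0), (14, 2), (14, 5), (14, 7), (15, 0), (15, 2), (15, 5), (15, 7)]
Unfold 4 (reflect across h@12): 32 holes -> [(8, 0), (8, 2), (8, 5), (8, 7), (9, 0), (9, 2), (9, 5), (9, 7), (10, 0), (10, 2), (10, 5), (10, 7), (11, 0), (11, 2), (11, 5), (11, 7), (12, 0), (12, 2), (12, 5), (12, 7), (13, 0), (13, 2), (13, 5), (13, 7), (14, 0), (14, 2), (14, 5), (14, 7), (15, 0), (15, 2), (15, 5), (15, 7)]
Unfold 5 (reflect across h@8): 64 holes -> [(0, 0), (0, 2), (0, 5), (0, 7), (1, 0), (1, 2), (1, 5), (1, 7), (2, 0), (2, 2), (2, 5), (2, 7), (3, 0), (3, 2), (3, 5), (3, 7), (4, 0), (4, 2), (4, 5), (4, 7), (5, 0), (5, 2), (5, 5), (5, 7), (6, 0), (6, 2), (6, 5), (6, 7), (7, 0), (7, 2), (7, 5), (7, 7), (8, 0), (8, 2), (8, 5), (8, 7), (9, 0), (9, 2), (9, 5), (9, 7), (10, 0), (10, 2), (10, 5), (10, 7), (11, 0), (11, 2), (11, 5), (11, 7), (12, 0), (12, 2), (12, 5), (12, 7), (13, 0), (13, 2), (13, 5), (13, 7), (14, 0), (14, 2), (14, 5), (14, 7), (15, 0), (15, 2), (15, 5), (15, 7)]
Holes: [(0, 0), (0, 2), (0, 5), (0, 7), (1, 0), (1, 2), (1, 5), (1, 7), (2, 0), (2, 2), (2, 5), (2, 7), (3, 0), (3, 2), (3, 5), (3, 7), (4, 0), (4, 2), (4, 5), (4, 7), (5, 0), (5, 2), (5, 5), (5, 7), (6, 0), (6, 2), (6, 5), (6, 7), (7, 0), (7, 2), (7, 5), (7, 7), (8, 0), (8, 2), (8, 5), (8, 7), (9, 0), (9, 2), (9, 5), (9, 7), (10, 0), (10, 2), (10, 5), (10, 7), (11, 0), (11, 2), (11, 5), (11, 7), (12, 0), (12, 2), (12, 5), (12, 7), (13, 0), (13, 2), (13, 5), (13, 7), (14, 0), (14, 2), (14, 5), (14, 7), (15, 0), (15, 2), (15, 5), (15, 7)]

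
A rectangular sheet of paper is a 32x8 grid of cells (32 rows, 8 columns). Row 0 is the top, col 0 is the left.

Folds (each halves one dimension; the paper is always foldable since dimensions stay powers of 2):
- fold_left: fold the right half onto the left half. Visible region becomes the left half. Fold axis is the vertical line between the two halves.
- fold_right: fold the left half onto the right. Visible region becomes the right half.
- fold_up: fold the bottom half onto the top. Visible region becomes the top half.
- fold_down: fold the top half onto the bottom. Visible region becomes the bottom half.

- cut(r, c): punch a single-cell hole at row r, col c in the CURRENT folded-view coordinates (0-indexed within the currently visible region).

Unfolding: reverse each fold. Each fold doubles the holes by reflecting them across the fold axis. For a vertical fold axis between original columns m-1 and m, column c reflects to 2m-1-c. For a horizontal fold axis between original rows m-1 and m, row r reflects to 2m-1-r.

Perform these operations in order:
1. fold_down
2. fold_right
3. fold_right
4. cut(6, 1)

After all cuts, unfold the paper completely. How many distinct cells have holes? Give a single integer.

Answer: 8

Derivation:
Op 1 fold_down: fold axis h@16; visible region now rows[16,32) x cols[0,8) = 16x8
Op 2 fold_right: fold axis v@4; visible region now rows[16,32) x cols[4,8) = 16x4
Op 3 fold_right: fold axis v@6; visible region now rows[16,32) x cols[6,8) = 16x2
Op 4 cut(6, 1): punch at orig (22,7); cuts so far [(22, 7)]; region rows[16,32) x cols[6,8) = 16x2
Unfold 1 (reflect across v@6): 2 holes -> [(22, 4), (22, 7)]
Unfold 2 (reflect across v@4): 4 holes -> [(22, 0), (22, 3), (22, 4), (22, 7)]
Unfold 3 (reflect across h@16): 8 holes -> [(9, 0), (9, 3), (9, 4), (9, 7), (22, 0), (22, 3), (22, 4), (22, 7)]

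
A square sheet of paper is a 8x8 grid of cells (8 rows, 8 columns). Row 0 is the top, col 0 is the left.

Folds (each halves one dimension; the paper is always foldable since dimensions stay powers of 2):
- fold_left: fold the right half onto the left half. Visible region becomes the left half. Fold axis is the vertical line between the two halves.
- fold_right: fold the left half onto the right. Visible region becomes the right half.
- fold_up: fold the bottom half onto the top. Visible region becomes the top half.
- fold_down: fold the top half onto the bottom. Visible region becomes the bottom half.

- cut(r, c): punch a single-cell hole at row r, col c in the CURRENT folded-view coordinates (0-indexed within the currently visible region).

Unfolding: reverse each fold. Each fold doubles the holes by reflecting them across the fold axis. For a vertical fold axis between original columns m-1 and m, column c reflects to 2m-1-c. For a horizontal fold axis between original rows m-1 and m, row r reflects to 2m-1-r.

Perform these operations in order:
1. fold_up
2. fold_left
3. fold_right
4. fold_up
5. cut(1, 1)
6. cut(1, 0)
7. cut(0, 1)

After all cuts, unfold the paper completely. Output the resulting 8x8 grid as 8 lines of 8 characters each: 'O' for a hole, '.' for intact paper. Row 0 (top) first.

Answer: O..OO..O
OOOOOOOO
OOOOOOOO
O..OO..O
O..OO..O
OOOOOOOO
OOOOOOOO
O..OO..O

Derivation:
Op 1 fold_up: fold axis h@4; visible region now rows[0,4) x cols[0,8) = 4x8
Op 2 fold_left: fold axis v@4; visible region now rows[0,4) x cols[0,4) = 4x4
Op 3 fold_right: fold axis v@2; visible region now rows[0,4) x cols[2,4) = 4x2
Op 4 fold_up: fold axis h@2; visible region now rows[0,2) x cols[2,4) = 2x2
Op 5 cut(1, 1): punch at orig (1,3); cuts so far [(1, 3)]; region rows[0,2) x cols[2,4) = 2x2
Op 6 cut(1, 0): punch at orig (1,2); cuts so far [(1, 2), (1, 3)]; region rows[0,2) x cols[2,4) = 2x2
Op 7 cut(0, 1): punch at orig (0,3); cuts so far [(0, 3), (1, 2), (1, 3)]; region rows[0,2) x cols[2,4) = 2x2
Unfold 1 (reflect across h@2): 6 holes -> [(0, 3), (1, 2), (1, 3), (2, 2), (2, 3), (3, 3)]
Unfold 2 (reflect across v@2): 12 holes -> [(0, 0), (0, 3), (1, 0), (1, 1), (1, 2), (1, 3), (2, 0), (2, 1), (2, 2), (2, 3), (3, 0), (3, 3)]
Unfold 3 (reflect across v@4): 24 holes -> [(0, 0), (0, 3), (0, 4), (0, 7), (1, 0), (1, 1), (1, 2), (1, 3), (1, 4), (1, 5), (1, 6), (1, 7), (2, 0), (2, 1), (2, 2), (2, 3), (2, 4), (2, 5), (2, 6), (2, 7), (3, 0), (3, 3), (3, 4), (3, 7)]
Unfold 4 (reflect across h@4): 48 holes -> [(0, 0), (0, 3), (0, 4), (0, 7), (1, 0), (1, 1), (1, 2), (1, 3), (1, 4), (1, 5), (1, 6), (1, 7), (2, 0), (2, 1), (2, 2), (2, 3), (2, 4), (2, 5), (2, 6), (2, 7), (3, 0), (3, 3), (3, 4), (3, 7), (4, 0), (4, 3), (4, 4), (4, 7), (5, 0), (5, 1), (5, 2), (5, 3), (5, 4), (5, 5), (5, 6), (5, 7), (6, 0), (6, 1), (6, 2), (6, 3), (6, 4), (6, 5), (6, 6), (6, 7), (7, 0), (7, 3), (7, 4), (7, 7)]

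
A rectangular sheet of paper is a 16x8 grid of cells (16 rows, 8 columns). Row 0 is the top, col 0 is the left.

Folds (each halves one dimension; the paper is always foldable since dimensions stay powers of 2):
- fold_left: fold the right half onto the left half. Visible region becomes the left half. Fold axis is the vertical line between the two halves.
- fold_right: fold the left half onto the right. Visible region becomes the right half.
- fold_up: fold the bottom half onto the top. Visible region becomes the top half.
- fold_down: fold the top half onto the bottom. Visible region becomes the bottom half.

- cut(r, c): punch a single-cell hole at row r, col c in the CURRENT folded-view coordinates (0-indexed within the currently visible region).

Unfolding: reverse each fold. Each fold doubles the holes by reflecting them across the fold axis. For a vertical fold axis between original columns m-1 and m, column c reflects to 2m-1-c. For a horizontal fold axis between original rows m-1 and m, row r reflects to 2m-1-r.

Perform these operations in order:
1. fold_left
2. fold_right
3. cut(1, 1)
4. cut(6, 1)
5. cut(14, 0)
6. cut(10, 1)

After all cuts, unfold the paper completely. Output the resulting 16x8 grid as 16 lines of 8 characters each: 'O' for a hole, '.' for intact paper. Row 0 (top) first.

Answer: ........
O..OO..O
........
........
........
........
O..OO..O
........
........
........
O..OO..O
........
........
........
.OO..OO.
........

Derivation:
Op 1 fold_left: fold axis v@4; visible region now rows[0,16) x cols[0,4) = 16x4
Op 2 fold_right: fold axis v@2; visible region now rows[0,16) x cols[2,4) = 16x2
Op 3 cut(1, 1): punch at orig (1,3); cuts so far [(1, 3)]; region rows[0,16) x cols[2,4) = 16x2
Op 4 cut(6, 1): punch at orig (6,3); cuts so far [(1, 3), (6, 3)]; region rows[0,16) x cols[2,4) = 16x2
Op 5 cut(14, 0): punch at orig (14,2); cuts so far [(1, 3), (6, 3), (14, 2)]; region rows[0,16) x cols[2,4) = 16x2
Op 6 cut(10, 1): punch at orig (10,3); cuts so far [(1, 3), (6, 3), (10, 3), (14, 2)]; region rows[0,16) x cols[2,4) = 16x2
Unfold 1 (reflect across v@2): 8 holes -> [(1, 0), (1, 3), (6, 0), (6, 3), (10, 0), (10, 3), (14, 1), (14, 2)]
Unfold 2 (reflect across v@4): 16 holes -> [(1, 0), (1, 3), (1, 4), (1, 7), (6, 0), (6, 3), (6, 4), (6, 7), (10, 0), (10, 3), (10, 4), (10, 7), (14, 1), (14, 2), (14, 5), (14, 6)]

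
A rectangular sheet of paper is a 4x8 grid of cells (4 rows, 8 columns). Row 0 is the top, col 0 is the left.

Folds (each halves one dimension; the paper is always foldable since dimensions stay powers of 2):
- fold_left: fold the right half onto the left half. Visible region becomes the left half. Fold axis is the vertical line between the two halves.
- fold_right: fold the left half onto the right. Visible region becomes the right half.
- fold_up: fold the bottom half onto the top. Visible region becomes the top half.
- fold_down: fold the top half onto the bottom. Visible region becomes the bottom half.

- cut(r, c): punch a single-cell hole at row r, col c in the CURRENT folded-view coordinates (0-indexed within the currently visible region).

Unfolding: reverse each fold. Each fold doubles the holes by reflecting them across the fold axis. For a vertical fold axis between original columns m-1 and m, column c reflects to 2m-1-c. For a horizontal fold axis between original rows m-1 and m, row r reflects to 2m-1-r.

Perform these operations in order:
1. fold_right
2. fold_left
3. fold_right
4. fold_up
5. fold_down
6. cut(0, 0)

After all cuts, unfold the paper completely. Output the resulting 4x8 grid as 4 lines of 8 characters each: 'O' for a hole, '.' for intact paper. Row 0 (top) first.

Op 1 fold_right: fold axis v@4; visible region now rows[0,4) x cols[4,8) = 4x4
Op 2 fold_left: fold axis v@6; visible region now rows[0,4) x cols[4,6) = 4x2
Op 3 fold_right: fold axis v@5; visible region now rows[0,4) x cols[5,6) = 4x1
Op 4 fold_up: fold axis h@2; visible region now rows[0,2) x cols[5,6) = 2x1
Op 5 fold_down: fold axis h@1; visible region now rows[1,2) x cols[5,6) = 1x1
Op 6 cut(0, 0): punch at orig (1,5); cuts so far [(1, 5)]; region rows[1,2) x cols[5,6) = 1x1
Unfold 1 (reflect across h@1): 2 holes -> [(0, 5), (1, 5)]
Unfold 2 (reflect across h@2): 4 holes -> [(0, 5), (1, 5), (2, 5), (3, 5)]
Unfold 3 (reflect across v@5): 8 holes -> [(0, 4), (0, 5), (1, 4), (1, 5), (2, 4), (2, 5), (3, 4), (3, 5)]
Unfold 4 (reflect across v@6): 16 holes -> [(0, 4), (0, 5), (0, 6), (0, 7), (1, 4), (1, 5), (1, 6), (1, 7), (2, 4), (2, 5), (2, 6), (2, 7), (3, 4), (3, 5), (3, 6), (3, 7)]
Unfold 5 (reflect across v@4): 32 holes -> [(0, 0), (0, 1), (0, 2), (0, 3), (0, 4), (0, 5), (0, 6), (0, 7), (1, 0), (1, 1), (1, 2), (1, 3), (1, 4), (1, 5), (1, 6), (1, 7), (2, 0), (2, 1), (2, 2), (2, 3), (2, 4), (2, 5), (2, 6), (2, 7), (3, 0), (3, 1), (3, 2), (3, 3), (3, 4), (3, 5), (3, 6), (3, 7)]

Answer: OOOOOOOO
OOOOOOOO
OOOOOOOO
OOOOOOOO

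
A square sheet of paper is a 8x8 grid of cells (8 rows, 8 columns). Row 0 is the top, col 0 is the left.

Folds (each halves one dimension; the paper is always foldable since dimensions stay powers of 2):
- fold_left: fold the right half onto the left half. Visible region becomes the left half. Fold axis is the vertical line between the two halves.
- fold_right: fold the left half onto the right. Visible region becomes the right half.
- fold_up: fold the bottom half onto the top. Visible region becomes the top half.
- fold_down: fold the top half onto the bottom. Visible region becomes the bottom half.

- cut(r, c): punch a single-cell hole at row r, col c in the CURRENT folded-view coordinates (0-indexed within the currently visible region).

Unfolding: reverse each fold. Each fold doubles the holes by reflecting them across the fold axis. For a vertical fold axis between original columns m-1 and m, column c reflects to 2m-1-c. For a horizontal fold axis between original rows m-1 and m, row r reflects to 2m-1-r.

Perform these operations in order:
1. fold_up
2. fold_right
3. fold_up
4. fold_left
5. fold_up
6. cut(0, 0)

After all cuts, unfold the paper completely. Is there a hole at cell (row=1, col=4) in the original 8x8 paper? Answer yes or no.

Answer: yes

Derivation:
Op 1 fold_up: fold axis h@4; visible region now rows[0,4) x cols[0,8) = 4x8
Op 2 fold_right: fold axis v@4; visible region now rows[0,4) x cols[4,8) = 4x4
Op 3 fold_up: fold axis h@2; visible region now rows[0,2) x cols[4,8) = 2x4
Op 4 fold_left: fold axis v@6; visible region now rows[0,2) x cols[4,6) = 2x2
Op 5 fold_up: fold axis h@1; visible region now rows[0,1) x cols[4,6) = 1x2
Op 6 cut(0, 0): punch at orig (0,4); cuts so far [(0, 4)]; region rows[0,1) x cols[4,6) = 1x2
Unfold 1 (reflect across h@1): 2 holes -> [(0, 4), (1, 4)]
Unfold 2 (reflect across v@6): 4 holes -> [(0, 4), (0, 7), (1, 4), (1, 7)]
Unfold 3 (reflect across h@2): 8 holes -> [(0, 4), (0, 7), (1, 4), (1, 7), (2, 4), (2, 7), (3, 4), (3, 7)]
Unfold 4 (reflect across v@4): 16 holes -> [(0, 0), (0, 3), (0, 4), (0, 7), (1, 0), (1, 3), (1, 4), (1, 7), (2, 0), (2, 3), (2, 4), (2, 7), (3, 0), (3, 3), (3, 4), (3, 7)]
Unfold 5 (reflect across h@4): 32 holes -> [(0, 0), (0, 3), (0, 4), (0, 7), (1, 0), (1, 3), (1, 4), (1, 7), (2, 0), (2, 3), (2, 4), (2, 7), (3, 0), (3, 3), (3, 4), (3, 7), (4, 0), (4, 3), (4, 4), (4, 7), (5, 0), (5, 3), (5, 4), (5, 7), (6, 0), (6, 3), (6, 4), (6, 7), (7, 0), (7, 3), (7, 4), (7, 7)]
Holes: [(0, 0), (0, 3), (0, 4), (0, 7), (1, 0), (1, 3), (1, 4), (1, 7), (2, 0), (2, 3), (2, 4), (2, 7), (3, 0), (3, 3), (3, 4), (3, 7), (4, 0), (4, 3), (4, 4), (4, 7), (5, 0), (5, 3), (5, 4), (5, 7), (6, 0), (6, 3), (6, 4), (6, 7), (7, 0), (7, 3), (7, 4), (7, 7)]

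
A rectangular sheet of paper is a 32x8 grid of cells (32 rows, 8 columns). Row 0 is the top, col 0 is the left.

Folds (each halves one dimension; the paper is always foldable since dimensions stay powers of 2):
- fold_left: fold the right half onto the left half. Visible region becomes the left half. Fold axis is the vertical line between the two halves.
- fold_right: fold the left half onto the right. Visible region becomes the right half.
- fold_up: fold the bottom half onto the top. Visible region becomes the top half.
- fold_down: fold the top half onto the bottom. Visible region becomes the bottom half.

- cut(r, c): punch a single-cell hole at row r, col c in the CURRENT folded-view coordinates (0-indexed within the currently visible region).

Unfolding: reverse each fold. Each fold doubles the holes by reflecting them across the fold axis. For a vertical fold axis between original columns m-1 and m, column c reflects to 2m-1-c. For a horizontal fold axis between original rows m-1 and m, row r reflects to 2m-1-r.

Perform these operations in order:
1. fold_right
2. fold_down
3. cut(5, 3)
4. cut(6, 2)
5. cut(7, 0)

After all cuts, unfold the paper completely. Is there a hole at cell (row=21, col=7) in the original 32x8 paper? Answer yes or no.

Answer: yes

Derivation:
Op 1 fold_right: fold axis v@4; visible region now rows[0,32) x cols[4,8) = 32x4
Op 2 fold_down: fold axis h@16; visible region now rows[16,32) x cols[4,8) = 16x4
Op 3 cut(5, 3): punch at orig (21,7); cuts so far [(21, 7)]; region rows[16,32) x cols[4,8) = 16x4
Op 4 cut(6, 2): punch at orig (22,6); cuts so far [(21, 7), (22, 6)]; region rows[16,32) x cols[4,8) = 16x4
Op 5 cut(7, 0): punch at orig (23,4); cuts so far [(21, 7), (22, 6), (23, 4)]; region rows[16,32) x cols[4,8) = 16x4
Unfold 1 (reflect across h@16): 6 holes -> [(8, 4), (9, 6), (10, 7), (21, 7), (22, 6), (23, 4)]
Unfold 2 (reflect across v@4): 12 holes -> [(8, 3), (8, 4), (9, 1), (9, 6), (10, 0), (10, 7), (21, 0), (21, 7), (22, 1), (22, 6), (23, 3), (23, 4)]
Holes: [(8, 3), (8, 4), (9, 1), (9, 6), (10, 0), (10, 7), (21, 0), (21, 7), (22, 1), (22, 6), (23, 3), (23, 4)]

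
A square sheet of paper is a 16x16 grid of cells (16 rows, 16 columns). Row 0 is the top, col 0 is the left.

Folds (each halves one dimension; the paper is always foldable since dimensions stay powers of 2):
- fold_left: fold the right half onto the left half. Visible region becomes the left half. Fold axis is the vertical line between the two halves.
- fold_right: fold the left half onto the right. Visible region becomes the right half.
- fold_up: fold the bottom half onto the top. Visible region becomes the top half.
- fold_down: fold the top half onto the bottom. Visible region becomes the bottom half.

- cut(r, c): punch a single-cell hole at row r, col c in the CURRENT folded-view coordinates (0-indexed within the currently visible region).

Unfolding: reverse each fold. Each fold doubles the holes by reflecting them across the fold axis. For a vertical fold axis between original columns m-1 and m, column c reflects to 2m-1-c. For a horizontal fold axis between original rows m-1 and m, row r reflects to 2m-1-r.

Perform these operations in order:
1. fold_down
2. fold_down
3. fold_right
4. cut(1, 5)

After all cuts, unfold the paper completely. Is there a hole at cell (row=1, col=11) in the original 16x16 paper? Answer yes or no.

Answer: no

Derivation:
Op 1 fold_down: fold axis h@8; visible region now rows[8,16) x cols[0,16) = 8x16
Op 2 fold_down: fold axis h@12; visible region now rows[12,16) x cols[0,16) = 4x16
Op 3 fold_right: fold axis v@8; visible region now rows[12,16) x cols[8,16) = 4x8
Op 4 cut(1, 5): punch at orig (13,13); cuts so far [(13, 13)]; region rows[12,16) x cols[8,16) = 4x8
Unfold 1 (reflect across v@8): 2 holes -> [(13, 2), (13, 13)]
Unfold 2 (reflect across h@12): 4 holes -> [(10, 2), (10, 13), (13, 2), (13, 13)]
Unfold 3 (reflect across h@8): 8 holes -> [(2, 2), (2, 13), (5, 2), (5, 13), (10, 2), (10, 13), (13, 2), (13, 13)]
Holes: [(2, 2), (2, 13), (5, 2), (5, 13), (10, 2), (10, 13), (13, 2), (13, 13)]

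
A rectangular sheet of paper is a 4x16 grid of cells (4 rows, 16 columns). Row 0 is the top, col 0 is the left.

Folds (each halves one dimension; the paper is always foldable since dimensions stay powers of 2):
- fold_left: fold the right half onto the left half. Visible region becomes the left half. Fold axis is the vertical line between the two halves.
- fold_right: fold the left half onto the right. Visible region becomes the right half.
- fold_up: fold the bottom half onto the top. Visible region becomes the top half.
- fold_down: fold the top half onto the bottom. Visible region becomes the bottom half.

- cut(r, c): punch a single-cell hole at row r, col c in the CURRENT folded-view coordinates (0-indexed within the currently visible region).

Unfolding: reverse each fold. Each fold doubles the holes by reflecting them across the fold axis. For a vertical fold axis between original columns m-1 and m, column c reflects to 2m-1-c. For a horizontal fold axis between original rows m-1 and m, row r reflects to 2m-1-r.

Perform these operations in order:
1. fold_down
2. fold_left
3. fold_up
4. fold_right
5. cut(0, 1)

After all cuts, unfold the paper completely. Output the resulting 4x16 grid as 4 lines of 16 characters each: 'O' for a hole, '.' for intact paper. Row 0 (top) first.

Op 1 fold_down: fold axis h@2; visible region now rows[2,4) x cols[0,16) = 2x16
Op 2 fold_left: fold axis v@8; visible region now rows[2,4) x cols[0,8) = 2x8
Op 3 fold_up: fold axis h@3; visible region now rows[2,3) x cols[0,8) = 1x8
Op 4 fold_right: fold axis v@4; visible region now rows[2,3) x cols[4,8) = 1x4
Op 5 cut(0, 1): punch at orig (2,5); cuts so far [(2, 5)]; region rows[2,3) x cols[4,8) = 1x4
Unfold 1 (reflect across v@4): 2 holes -> [(2, 2), (2, 5)]
Unfold 2 (reflect across h@3): 4 holes -> [(2, 2), (2, 5), (3, 2), (3, 5)]
Unfold 3 (reflect across v@8): 8 holes -> [(2, 2), (2, 5), (2, 10), (2, 13), (3, 2), (3, 5), (3, 10), (3, 13)]
Unfold 4 (reflect across h@2): 16 holes -> [(0, 2), (0, 5), (0, 10), (0, 13), (1, 2), (1, 5), (1, 10), (1, 13), (2, 2), (2, 5), (2, 10), (2, 13), (3, 2), (3, 5), (3, 10), (3, 13)]

Answer: ..O..O....O..O..
..O..O....O..O..
..O..O....O..O..
..O..O....O..O..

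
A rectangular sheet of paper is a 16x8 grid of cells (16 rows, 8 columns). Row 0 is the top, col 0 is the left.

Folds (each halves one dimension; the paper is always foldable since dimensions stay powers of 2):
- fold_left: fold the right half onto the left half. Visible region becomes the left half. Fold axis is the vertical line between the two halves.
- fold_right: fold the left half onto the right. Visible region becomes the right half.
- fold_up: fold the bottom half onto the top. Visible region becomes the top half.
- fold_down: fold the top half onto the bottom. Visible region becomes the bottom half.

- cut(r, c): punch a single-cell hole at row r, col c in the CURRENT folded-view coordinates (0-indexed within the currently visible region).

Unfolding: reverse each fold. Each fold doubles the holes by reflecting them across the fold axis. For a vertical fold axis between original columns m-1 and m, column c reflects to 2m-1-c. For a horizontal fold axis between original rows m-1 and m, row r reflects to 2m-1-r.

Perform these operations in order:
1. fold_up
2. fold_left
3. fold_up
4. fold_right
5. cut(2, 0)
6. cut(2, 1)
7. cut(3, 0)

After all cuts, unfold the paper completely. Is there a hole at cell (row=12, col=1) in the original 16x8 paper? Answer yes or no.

Op 1 fold_up: fold axis h@8; visible region now rows[0,8) x cols[0,8) = 8x8
Op 2 fold_left: fold axis v@4; visible region now rows[0,8) x cols[0,4) = 8x4
Op 3 fold_up: fold axis h@4; visible region now rows[0,4) x cols[0,4) = 4x4
Op 4 fold_right: fold axis v@2; visible region now rows[0,4) x cols[2,4) = 4x2
Op 5 cut(2, 0): punch at orig (2,2); cuts so far [(2, 2)]; region rows[0,4) x cols[2,4) = 4x2
Op 6 cut(2, 1): punch at orig (2,3); cuts so far [(2, 2), (2, 3)]; region rows[0,4) x cols[2,4) = 4x2
Op 7 cut(3, 0): punch at orig (3,2); cuts so far [(2, 2), (2, 3), (3, 2)]; region rows[0,4) x cols[2,4) = 4x2
Unfold 1 (reflect across v@2): 6 holes -> [(2, 0), (2, 1), (2, 2), (2, 3), (3, 1), (3, 2)]
Unfold 2 (reflect across h@4): 12 holes -> [(2, 0), (2, 1), (2, 2), (2, 3), (3, 1), (3, 2), (4, 1), (4, 2), (5, 0), (5, 1), (5, 2), (5, 3)]
Unfold 3 (reflect across v@4): 24 holes -> [(2, 0), (2, 1), (2, 2), (2, 3), (2, 4), (2, 5), (2, 6), (2, 7), (3, 1), (3, 2), (3, 5), (3, 6), (4, 1), (4, 2), (4, 5), (4, 6), (5, 0), (5, 1), (5, 2), (5, 3), (5, 4), (5, 5), (5, 6), (5, 7)]
Unfold 4 (reflect across h@8): 48 holes -> [(2, 0), (2, 1), (2, 2), (2, 3), (2, 4), (2, 5), (2, 6), (2, 7), (3, 1), (3, 2), (3, 5), (3, 6), (4, 1), (4, 2), (4, 5), (4, 6), (5, 0), (5, 1), (5, 2), (5, 3), (5, 4), (5, 5), (5, 6), (5, 7), (10, 0), (10, 1), (10, 2), (10, 3), (10, 4), (10, 5), (10, 6), (10, 7), (11, 1), (11, 2), (11, 5), (11, 6), (12, 1), (12, 2), (12, 5), (12, 6), (13, 0), (13, 1), (13, 2), (13, 3), (13, 4), (13, 5), (13, 6), (13, 7)]
Holes: [(2, 0), (2, 1), (2, 2), (2, 3), (2, 4), (2, 5), (2, 6), (2, 7), (3, 1), (3, 2), (3, 5), (3, 6), (4, 1), (4, 2), (4, 5), (4, 6), (5, 0), (5, 1), (5, 2), (5, 3), (5, 4), (5, 5), (5, 6), (5, 7), (10, 0), (10, 1), (10, 2), (10, 3), (10, 4), (10, 5), (10, 6), (10, 7), (11, 1), (11, 2), (11, 5), (11, 6), (12, 1), (12, 2), (12, 5), (12, 6), (13, 0), (13, 1), (13, 2), (13, 3), (13, 4), (13, 5), (13, 6), (13, 7)]

Answer: yes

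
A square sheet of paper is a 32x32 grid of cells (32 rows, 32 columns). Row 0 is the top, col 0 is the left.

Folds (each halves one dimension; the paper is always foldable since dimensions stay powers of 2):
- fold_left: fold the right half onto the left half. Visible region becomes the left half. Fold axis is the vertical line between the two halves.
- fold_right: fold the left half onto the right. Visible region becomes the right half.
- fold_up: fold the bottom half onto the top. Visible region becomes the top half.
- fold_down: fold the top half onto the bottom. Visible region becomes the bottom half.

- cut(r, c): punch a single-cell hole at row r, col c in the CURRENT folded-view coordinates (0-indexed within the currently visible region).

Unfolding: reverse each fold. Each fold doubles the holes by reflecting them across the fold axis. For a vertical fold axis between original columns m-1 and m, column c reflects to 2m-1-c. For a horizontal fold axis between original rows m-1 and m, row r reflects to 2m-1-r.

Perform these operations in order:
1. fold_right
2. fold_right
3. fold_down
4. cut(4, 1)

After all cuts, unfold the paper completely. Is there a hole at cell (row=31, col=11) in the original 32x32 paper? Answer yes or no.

Answer: no

Derivation:
Op 1 fold_right: fold axis v@16; visible region now rows[0,32) x cols[16,32) = 32x16
Op 2 fold_right: fold axis v@24; visible region now rows[0,32) x cols[24,32) = 32x8
Op 3 fold_down: fold axis h@16; visible region now rows[16,32) x cols[24,32) = 16x8
Op 4 cut(4, 1): punch at orig (20,25); cuts so far [(20, 25)]; region rows[16,32) x cols[24,32) = 16x8
Unfold 1 (reflect across h@16): 2 holes -> [(11, 25), (20, 25)]
Unfold 2 (reflect across v@24): 4 holes -> [(11, 22), (11, 25), (20, 22), (20, 25)]
Unfold 3 (reflect across v@16): 8 holes -> [(11, 6), (11, 9), (11, 22), (11, 25), (20, 6), (20, 9), (20, 22), (20, 25)]
Holes: [(11, 6), (11, 9), (11, 22), (11, 25), (20, 6), (20, 9), (20, 22), (20, 25)]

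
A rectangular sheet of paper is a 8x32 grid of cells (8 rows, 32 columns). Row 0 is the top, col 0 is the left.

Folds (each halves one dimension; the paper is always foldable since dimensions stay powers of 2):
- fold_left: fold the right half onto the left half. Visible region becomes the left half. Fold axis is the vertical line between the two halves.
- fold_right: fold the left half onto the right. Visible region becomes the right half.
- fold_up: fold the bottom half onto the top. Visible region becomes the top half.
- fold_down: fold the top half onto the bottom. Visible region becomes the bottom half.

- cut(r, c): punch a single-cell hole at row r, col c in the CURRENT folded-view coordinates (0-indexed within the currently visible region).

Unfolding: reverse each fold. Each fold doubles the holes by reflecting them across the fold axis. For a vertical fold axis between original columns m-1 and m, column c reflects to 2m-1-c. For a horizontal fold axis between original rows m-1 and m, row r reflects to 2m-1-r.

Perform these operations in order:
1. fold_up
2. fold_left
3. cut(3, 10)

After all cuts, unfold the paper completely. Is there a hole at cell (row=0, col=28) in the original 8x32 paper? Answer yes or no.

Answer: no

Derivation:
Op 1 fold_up: fold axis h@4; visible region now rows[0,4) x cols[0,32) = 4x32
Op 2 fold_left: fold axis v@16; visible region now rows[0,4) x cols[0,16) = 4x16
Op 3 cut(3, 10): punch at orig (3,10); cuts so far [(3, 10)]; region rows[0,4) x cols[0,16) = 4x16
Unfold 1 (reflect across v@16): 2 holes -> [(3, 10), (3, 21)]
Unfold 2 (reflect across h@4): 4 holes -> [(3, 10), (3, 21), (4, 10), (4, 21)]
Holes: [(3, 10), (3, 21), (4, 10), (4, 21)]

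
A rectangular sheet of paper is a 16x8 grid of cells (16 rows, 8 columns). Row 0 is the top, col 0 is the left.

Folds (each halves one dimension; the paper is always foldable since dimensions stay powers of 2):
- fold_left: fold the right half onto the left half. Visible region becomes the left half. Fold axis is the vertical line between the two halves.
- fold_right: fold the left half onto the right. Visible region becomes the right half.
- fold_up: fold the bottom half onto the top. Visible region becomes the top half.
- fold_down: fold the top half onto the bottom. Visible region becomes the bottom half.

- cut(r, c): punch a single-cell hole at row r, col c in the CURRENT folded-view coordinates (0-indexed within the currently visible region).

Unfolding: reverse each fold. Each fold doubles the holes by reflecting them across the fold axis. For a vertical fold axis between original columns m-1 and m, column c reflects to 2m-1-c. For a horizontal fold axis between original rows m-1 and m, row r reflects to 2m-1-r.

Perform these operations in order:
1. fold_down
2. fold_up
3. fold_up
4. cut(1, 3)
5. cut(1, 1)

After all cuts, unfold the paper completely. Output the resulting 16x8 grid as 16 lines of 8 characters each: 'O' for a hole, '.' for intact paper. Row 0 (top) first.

Answer: ........
.O.O....
.O.O....
........
........
.O.O....
.O.O....
........
........
.O.O....
.O.O....
........
........
.O.O....
.O.O....
........

Derivation:
Op 1 fold_down: fold axis h@8; visible region now rows[8,16) x cols[0,8) = 8x8
Op 2 fold_up: fold axis h@12; visible region now rows[8,12) x cols[0,8) = 4x8
Op 3 fold_up: fold axis h@10; visible region now rows[8,10) x cols[0,8) = 2x8
Op 4 cut(1, 3): punch at orig (9,3); cuts so far [(9, 3)]; region rows[8,10) x cols[0,8) = 2x8
Op 5 cut(1, 1): punch at orig (9,1); cuts so far [(9, 1), (9, 3)]; region rows[8,10) x cols[0,8) = 2x8
Unfold 1 (reflect across h@10): 4 holes -> [(9, 1), (9, 3), (10, 1), (10, 3)]
Unfold 2 (reflect across h@12): 8 holes -> [(9, 1), (9, 3), (10, 1), (10, 3), (13, 1), (13, 3), (14, 1), (14, 3)]
Unfold 3 (reflect across h@8): 16 holes -> [(1, 1), (1, 3), (2, 1), (2, 3), (5, 1), (5, 3), (6, 1), (6, 3), (9, 1), (9, 3), (10, 1), (10, 3), (13, 1), (13, 3), (14, 1), (14, 3)]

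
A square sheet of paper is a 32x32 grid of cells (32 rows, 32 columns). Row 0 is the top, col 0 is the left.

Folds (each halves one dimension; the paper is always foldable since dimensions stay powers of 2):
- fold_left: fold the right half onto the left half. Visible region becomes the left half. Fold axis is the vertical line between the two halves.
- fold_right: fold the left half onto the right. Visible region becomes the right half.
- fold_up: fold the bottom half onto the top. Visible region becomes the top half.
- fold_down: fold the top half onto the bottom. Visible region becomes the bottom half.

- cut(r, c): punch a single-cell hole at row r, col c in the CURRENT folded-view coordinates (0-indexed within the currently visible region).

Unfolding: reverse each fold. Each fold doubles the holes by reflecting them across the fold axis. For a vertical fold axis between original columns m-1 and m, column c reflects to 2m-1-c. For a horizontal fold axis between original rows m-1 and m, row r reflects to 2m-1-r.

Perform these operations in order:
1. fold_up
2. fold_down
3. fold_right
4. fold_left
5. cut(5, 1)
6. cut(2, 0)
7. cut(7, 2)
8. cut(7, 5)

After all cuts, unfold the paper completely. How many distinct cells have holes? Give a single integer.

Op 1 fold_up: fold axis h@16; visible region now rows[0,16) x cols[0,32) = 16x32
Op 2 fold_down: fold axis h@8; visible region now rows[8,16) x cols[0,32) = 8x32
Op 3 fold_right: fold axis v@16; visible region now rows[8,16) x cols[16,32) = 8x16
Op 4 fold_left: fold axis v@24; visible region now rows[8,16) x cols[16,24) = 8x8
Op 5 cut(5, 1): punch at orig (13,17); cuts so far [(13, 17)]; region rows[8,16) x cols[16,24) = 8x8
Op 6 cut(2, 0): punch at orig (10,16); cuts so far [(10, 16), (13, 17)]; region rows[8,16) x cols[16,24) = 8x8
Op 7 cut(7, 2): punch at orig (15,18); cuts so far [(10, 16), (13, 17), (15, 18)]; region rows[8,16) x cols[16,24) = 8x8
Op 8 cut(7, 5): punch at orig (15,21); cuts so far [(10, 16), (13, 17), (15, 18), (15, 21)]; region rows[8,16) x cols[16,24) = 8x8
Unfold 1 (reflect across v@24): 8 holes -> [(10, 16), (10, 31), (13, 17), (13, 30), (15, 18), (15, 21), (15, 26), (15, 29)]
Unfold 2 (reflect across v@16): 16 holes -> [(10, 0), (10, 15), (10, 16), (10, 31), (13, 1), (13, 14), (13, 17), (13, 30), (15, 2), (15, 5), (15, 10), (15, 13), (15, 18), (15, 21), (15, 26), (15, 29)]
Unfold 3 (reflect across h@8): 32 holes -> [(0, 2), (0, 5), (0, 10), (0, 13), (0, 18), (0, 21), (0, 26), (0, 29), (2, 1), (2, 14), (2, 17), (2, 30), (5, 0), (5, 15), (5, 16), (5, 31), (10, 0), (10, 15), (10, 16), (10, 31), (13, 1), (13, 14), (13, 17), (13, 30), (15, 2), (15, 5), (15, 10), (15, 13), (15, 18), (15, 21), (15, 26), (15, 29)]
Unfold 4 (reflect across h@16): 64 holes -> [(0, 2), (0, 5), (0, 10), (0, 13), (0, 18), (0, 21), (0, 26), (0, 29), (2, 1), (2, 14), (2, 17), (2, 30), (5, 0), (5, 15), (5, 16), (5, 31), (10, 0), (10, 15), (10, 16), (10, 31), (13, 1), (13, 14), (13, 17), (13, 30), (15, 2), (15, 5), (15, 10), (15, 13), (15, 18), (15, 21), (15, 26), (15, 29), (16, 2), (16, 5), (16, 10), (16, 13), (16, 18), (16, 21), (16, 26), (16, 29), (18, 1), (18, 14), (18, 17), (18, 30), (21, 0), (21, 15), (21, 16), (21, 31), (26, 0), (26, 15), (26, 16), (26, 31), (29, 1), (29, 14), (29, 17), (29, 30), (31, 2), (31, 5), (31, 10), (31, 13), (31, 18), (31, 21), (31, 26), (31, 29)]

Answer: 64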